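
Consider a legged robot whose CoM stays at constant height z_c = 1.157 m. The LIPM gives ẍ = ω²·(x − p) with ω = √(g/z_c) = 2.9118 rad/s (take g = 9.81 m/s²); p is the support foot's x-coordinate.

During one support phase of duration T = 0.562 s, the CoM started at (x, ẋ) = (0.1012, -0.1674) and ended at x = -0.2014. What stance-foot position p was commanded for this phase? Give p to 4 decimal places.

ωT = 2.9118·0.562 = 1.636432; cosh(ωT) = 2.665740, sinh(ωT) = 2.471067
x(T) = p + (x₀−p)·cosh(ωT) + (ẋ₀/ω)·sinh(ωT) ⇒ p·(1 − cosh) = x(T) − x₀·cosh − (ẋ₀/ω)·sinh
numerator   = -0.2014 − (0.1012)·2.665740 − (-0.1674/2.9118)·2.471067 = -0.329111
denominator = 1 − 2.665740 = -1.665740
p = -0.329111 / -1.665740 = 0.1976

p = 0.1976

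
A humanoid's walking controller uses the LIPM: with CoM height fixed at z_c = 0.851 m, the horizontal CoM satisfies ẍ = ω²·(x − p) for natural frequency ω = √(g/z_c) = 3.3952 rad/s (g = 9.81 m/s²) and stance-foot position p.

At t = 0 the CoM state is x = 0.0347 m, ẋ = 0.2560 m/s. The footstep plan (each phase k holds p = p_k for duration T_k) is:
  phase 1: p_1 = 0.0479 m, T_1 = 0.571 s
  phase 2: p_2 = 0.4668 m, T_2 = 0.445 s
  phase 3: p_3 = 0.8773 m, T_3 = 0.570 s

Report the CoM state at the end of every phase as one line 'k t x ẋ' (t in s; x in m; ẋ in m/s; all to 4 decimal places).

1 0.5710 0.2577 0.7554
2 1.0160 0.4494 0.2645
3 1.5860 -0.3712 -3.9909

phase 1: p=0.0479, T=0.571, ωT=1.938659, cosh=3.546662, sinh=3.402765; start (x,ẋ)=(0.034700, 0.256000) → end (x,ẋ)=(0.257654, 0.755445)
phase 2: p=0.4668, T=0.445, ωT=1.510864, cosh=2.375681, sinh=2.154962; start (x,ẋ)=(0.257654, 0.755445) → end (x,ẋ)=(0.449424, 0.264477)
phase 3: p=0.8773, T=0.570, ωT=1.935264, cosh=3.535129, sinh=3.390743; start (x,ẋ)=(0.449424, 0.264477) → end (x,ẋ)=(-0.371166, -3.990852)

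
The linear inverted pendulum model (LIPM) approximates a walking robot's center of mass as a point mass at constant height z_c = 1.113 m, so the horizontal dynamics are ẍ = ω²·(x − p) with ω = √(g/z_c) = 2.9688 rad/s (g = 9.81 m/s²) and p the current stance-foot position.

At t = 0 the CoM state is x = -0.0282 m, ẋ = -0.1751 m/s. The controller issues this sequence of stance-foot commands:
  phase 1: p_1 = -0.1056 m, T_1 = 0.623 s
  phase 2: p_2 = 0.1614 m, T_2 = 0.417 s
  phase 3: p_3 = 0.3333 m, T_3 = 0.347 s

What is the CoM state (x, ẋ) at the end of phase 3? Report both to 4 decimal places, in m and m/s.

x = -0.6750, ẋ = -2.7359

phase 1: p=-0.1056, T=0.623, ωT=1.849562, cosh=3.257172, sinh=3.099866; start (x,ẋ)=(-0.028200, -0.175100) → end (x,ẋ)=(-0.036325, 0.141972)
phase 2: p=0.1614, T=0.417, ωT=1.237990, cosh=1.869320, sinh=1.579353; start (x,ẋ)=(-0.036325, 0.141972) → end (x,ẋ)=(-0.132685, -0.661699)
phase 3: p=0.3333, T=0.347, ωT=1.030174, cosh=1.579249, sinh=1.222304; start (x,ẋ)=(-0.132685, -0.661699) → end (x,ẋ)=(-0.675038, -2.735941)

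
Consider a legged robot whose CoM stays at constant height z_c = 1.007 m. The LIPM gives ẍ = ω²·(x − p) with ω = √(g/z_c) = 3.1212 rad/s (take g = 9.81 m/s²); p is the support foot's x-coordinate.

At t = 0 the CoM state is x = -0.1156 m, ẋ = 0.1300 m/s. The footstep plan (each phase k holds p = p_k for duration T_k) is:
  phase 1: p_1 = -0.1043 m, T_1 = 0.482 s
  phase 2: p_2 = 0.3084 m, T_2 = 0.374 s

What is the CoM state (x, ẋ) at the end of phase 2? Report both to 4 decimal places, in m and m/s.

x = -0.2012, ẋ = -1.1783

phase 1: p=-0.1043, T=0.482, ωT=1.504418, cosh=2.361841, sinh=2.139694; start (x,ẋ)=(-0.115600, 0.130000) → end (x,ẋ)=(-0.041869, 0.231573)
phase 2: p=0.3084, T=0.374, ωT=1.167329, cosh=1.762297, sinh=1.451100; start (x,ẋ)=(-0.041869, 0.231573) → end (x,ẋ)=(-0.201216, -1.178329)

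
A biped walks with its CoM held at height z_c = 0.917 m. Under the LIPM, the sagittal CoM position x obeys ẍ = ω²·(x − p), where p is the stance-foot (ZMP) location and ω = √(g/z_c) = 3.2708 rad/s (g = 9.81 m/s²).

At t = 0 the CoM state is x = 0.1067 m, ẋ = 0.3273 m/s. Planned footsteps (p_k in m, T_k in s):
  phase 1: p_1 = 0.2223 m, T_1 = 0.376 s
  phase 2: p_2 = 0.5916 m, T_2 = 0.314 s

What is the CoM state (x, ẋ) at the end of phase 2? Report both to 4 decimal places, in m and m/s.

phase 1: p=0.2223, T=0.376, ωT=1.229821, cosh=1.856481, sinh=1.564136; start (x,ẋ)=(0.106700, 0.327300) → end (x,ẋ)=(0.164210, 0.016219)
phase 2: p=0.5916, T=0.314, ωT=1.027031, cosh=1.575415, sinh=1.217347; start (x,ẋ)=(0.164210, 0.016219) → end (x,ẋ)=(-0.075681, -1.676187)

x = -0.0757, ẋ = -1.6762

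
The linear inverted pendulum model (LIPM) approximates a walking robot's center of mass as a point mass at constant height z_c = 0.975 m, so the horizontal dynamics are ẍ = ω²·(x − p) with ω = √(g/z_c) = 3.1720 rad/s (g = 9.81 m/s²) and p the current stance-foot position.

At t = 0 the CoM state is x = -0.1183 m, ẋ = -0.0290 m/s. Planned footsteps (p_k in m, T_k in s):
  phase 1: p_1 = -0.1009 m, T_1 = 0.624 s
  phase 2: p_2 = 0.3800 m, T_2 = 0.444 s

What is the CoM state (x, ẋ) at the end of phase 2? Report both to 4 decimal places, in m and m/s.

phase 1: p=-0.1009, T=0.624, ωT=1.979328, cosh=3.688020, sinh=3.549858; start (x,ẋ)=(-0.118300, -0.029000) → end (x,ẋ)=(-0.197526, -0.302879)
phase 2: p=0.3800, T=0.444, ωT=1.408368, cosh=2.166909, sinh=1.922367; start (x,ẋ)=(-0.197526, -0.302879) → end (x,ẋ)=(-1.055004, -4.177921)

x = -1.0550, ẋ = -4.1779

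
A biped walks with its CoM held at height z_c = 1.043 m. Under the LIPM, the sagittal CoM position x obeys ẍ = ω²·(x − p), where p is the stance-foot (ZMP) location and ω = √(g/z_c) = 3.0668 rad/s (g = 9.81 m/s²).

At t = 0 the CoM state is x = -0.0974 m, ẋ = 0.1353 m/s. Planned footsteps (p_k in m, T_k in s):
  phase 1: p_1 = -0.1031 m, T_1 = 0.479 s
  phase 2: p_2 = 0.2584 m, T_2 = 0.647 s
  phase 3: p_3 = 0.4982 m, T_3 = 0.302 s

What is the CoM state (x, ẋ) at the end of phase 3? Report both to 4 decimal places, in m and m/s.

x = -1.1939, ẋ = -4.8363

phase 1: p=-0.1031, T=0.479, ωT=1.468997, cosh=2.287516, sinh=2.057360; start (x,ẋ)=(-0.097400, 0.135300) → end (x,ẋ)=(0.000705, 0.345465)
phase 2: p=0.2584, T=0.647, ωT=1.984220, cosh=3.705428, sinh=3.567941; start (x,ẋ)=(0.000705, 0.345465) → end (x,ẋ)=(-0.294554, -1.539647)
phase 3: p=0.4982, T=0.302, ωT=0.926174, cosh=1.460448, sinh=1.064382; start (x,ẋ)=(-0.294554, -1.539647) → end (x,ẋ)=(-1.193935, -4.836319)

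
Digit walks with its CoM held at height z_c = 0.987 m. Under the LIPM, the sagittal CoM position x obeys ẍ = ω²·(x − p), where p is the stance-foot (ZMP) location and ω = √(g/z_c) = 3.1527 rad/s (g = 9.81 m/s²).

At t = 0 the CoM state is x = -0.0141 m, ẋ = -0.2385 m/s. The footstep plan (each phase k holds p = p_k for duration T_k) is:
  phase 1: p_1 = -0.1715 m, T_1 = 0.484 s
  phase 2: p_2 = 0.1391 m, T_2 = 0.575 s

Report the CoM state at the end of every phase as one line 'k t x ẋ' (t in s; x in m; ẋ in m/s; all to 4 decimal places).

1 0.4840 0.0418 0.5128
2 1.0590 0.3183 0.6985

phase 1: p=-0.1715, T=0.484, ωT=1.525907, cosh=2.408368, sinh=2.190944; start (x,ẋ)=(-0.014100, -0.238500) → end (x,ẋ)=(0.041833, 0.512827)
phase 2: p=0.1391, T=0.575, ωT=1.812802, cosh=3.145396, sinh=2.982200; start (x,ẋ)=(0.041833, 0.512827) → end (x,ẋ)=(0.318251, 0.698547)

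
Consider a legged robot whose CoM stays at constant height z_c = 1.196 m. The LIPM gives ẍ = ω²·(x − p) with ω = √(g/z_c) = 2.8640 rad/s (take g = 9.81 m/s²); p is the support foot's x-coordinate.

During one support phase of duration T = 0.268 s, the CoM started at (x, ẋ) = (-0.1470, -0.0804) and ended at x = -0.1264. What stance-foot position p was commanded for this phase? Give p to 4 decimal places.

p = -0.2903

ωT = 2.8640·0.268 = 0.767552; cosh(ωT) = 1.309317, sinh(ωT) = 0.845169
x(T) = p + (x₀−p)·cosh(ωT) + (ẋ₀/ω)·sinh(ωT) ⇒ p·(1 − cosh) = x(T) − x₀·cosh − (ẋ₀/ω)·sinh
numerator   = -0.1264 − (-0.1470)·1.309317 − (-0.0804/2.8640)·0.845169 = 0.089796
denominator = 1 − 1.309317 = -0.309317
p = 0.089796 / -0.309317 = -0.2903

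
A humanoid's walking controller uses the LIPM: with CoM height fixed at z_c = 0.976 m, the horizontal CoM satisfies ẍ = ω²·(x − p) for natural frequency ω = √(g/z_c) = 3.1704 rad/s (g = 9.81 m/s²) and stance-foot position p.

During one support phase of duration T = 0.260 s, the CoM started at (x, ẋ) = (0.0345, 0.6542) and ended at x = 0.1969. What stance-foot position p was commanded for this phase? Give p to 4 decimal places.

ωT = 3.1704·0.260 = 0.824304; cosh(ωT) = 1.359417, sinh(ωT) = 0.920877
x(T) = p + (x₀−p)·cosh(ωT) + (ẋ₀/ω)·sinh(ωT) ⇒ p·(1 − cosh) = x(T) − x₀·cosh − (ẋ₀/ω)·sinh
numerator   = 0.1969 − (0.0345)·1.359417 − (0.6542/3.1704)·0.920877 = -0.040019
denominator = 1 − 1.359417 = -0.359417
p = -0.040019 / -0.359417 = 0.1113

p = 0.1113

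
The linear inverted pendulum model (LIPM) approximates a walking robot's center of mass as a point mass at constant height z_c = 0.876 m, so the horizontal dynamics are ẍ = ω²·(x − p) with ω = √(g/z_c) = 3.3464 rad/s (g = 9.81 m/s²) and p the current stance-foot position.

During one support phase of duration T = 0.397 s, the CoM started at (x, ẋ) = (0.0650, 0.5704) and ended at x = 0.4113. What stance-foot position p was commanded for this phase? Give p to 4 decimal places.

ωT = 3.3464·0.397 = 1.328521; cosh(ωT) = 2.020162, sinh(ωT) = 1.755293
x(T) = p + (x₀−p)·cosh(ωT) + (ẋ₀/ω)·sinh(ωT) ⇒ p·(1 − cosh) = x(T) − x₀·cosh − (ẋ₀/ω)·sinh
numerator   = 0.4113 − (0.0650)·2.020162 − (0.5704/3.3464)·1.755293 = -0.019203
denominator = 1 − 2.020162 = -1.020162
p = -0.019203 / -1.020162 = 0.0188

p = 0.0188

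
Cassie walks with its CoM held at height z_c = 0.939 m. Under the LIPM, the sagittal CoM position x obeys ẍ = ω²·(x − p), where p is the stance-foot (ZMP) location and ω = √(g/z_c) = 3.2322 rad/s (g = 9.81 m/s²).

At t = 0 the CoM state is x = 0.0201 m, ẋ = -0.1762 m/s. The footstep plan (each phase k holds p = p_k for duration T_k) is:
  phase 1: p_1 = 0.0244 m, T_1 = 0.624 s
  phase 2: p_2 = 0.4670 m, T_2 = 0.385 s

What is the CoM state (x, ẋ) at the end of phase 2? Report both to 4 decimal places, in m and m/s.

phase 1: p=0.0244, T=0.624, ωT=2.016893, cosh=3.824003, sinh=3.690935; start (x,ẋ)=(0.020100, -0.176200) → end (x,ẋ)=(-0.193251, -0.725088)
phase 2: p=0.4670, T=0.385, ωT=1.244397, cosh=1.879478, sinh=1.591363; start (x,ẋ)=(-0.193251, -0.725088) → end (x,ẋ)=(-1.130921, -4.758855)

x = -1.1309, ẋ = -4.7589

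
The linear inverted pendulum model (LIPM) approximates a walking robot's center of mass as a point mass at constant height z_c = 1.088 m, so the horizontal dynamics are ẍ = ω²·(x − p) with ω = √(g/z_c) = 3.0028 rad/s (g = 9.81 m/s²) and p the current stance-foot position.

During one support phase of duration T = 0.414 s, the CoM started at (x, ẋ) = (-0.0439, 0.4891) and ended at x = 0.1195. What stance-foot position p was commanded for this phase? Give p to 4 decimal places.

ωT = 3.0028·0.414 = 1.243159; cosh(ωT) = 1.877510, sinh(ωT) = 1.589038
x(T) = p + (x₀−p)·cosh(ωT) + (ẋ₀/ω)·sinh(ωT) ⇒ p·(1 − cosh) = x(T) − x₀·cosh − (ẋ₀/ω)·sinh
numerator   = 0.1195 − (-0.0439)·1.877510 − (0.4891/3.0028)·1.589038 = -0.056902
denominator = 1 − 1.877510 = -0.877510
p = -0.056902 / -0.877510 = 0.0648

p = 0.0648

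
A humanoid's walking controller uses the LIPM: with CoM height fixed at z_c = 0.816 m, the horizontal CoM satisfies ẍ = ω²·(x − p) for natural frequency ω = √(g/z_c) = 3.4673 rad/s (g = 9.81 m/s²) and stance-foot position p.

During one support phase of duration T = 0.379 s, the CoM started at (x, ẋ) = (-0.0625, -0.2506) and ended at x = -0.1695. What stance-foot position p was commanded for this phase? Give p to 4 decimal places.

ωT = 3.4673·0.379 = 1.314107; cosh(ωT) = 1.995070, sinh(ωT) = 1.726355
x(T) = p + (x₀−p)·cosh(ωT) + (ẋ₀/ω)·sinh(ωT) ⇒ p·(1 − cosh) = x(T) − x₀·cosh − (ẋ₀/ω)·sinh
numerator   = -0.1695 − (-0.0625)·1.995070 − (-0.2506/3.4673)·1.726355 = 0.079965
denominator = 1 − 1.995070 = -0.995070
p = 0.079965 / -0.995070 = -0.0804

p = -0.0804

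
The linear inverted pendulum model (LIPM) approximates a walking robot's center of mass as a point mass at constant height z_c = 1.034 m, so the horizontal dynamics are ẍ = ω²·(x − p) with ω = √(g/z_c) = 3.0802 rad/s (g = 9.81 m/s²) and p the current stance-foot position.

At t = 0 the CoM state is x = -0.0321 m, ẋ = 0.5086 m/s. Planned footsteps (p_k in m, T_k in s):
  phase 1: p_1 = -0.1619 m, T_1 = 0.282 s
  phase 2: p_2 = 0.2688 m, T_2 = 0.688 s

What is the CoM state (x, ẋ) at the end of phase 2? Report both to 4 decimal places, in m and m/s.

x = 1.3753, ẋ = 3.5730

phase 1: p=-0.1619, T=0.282, ωT=0.868616, cosh=1.401571, sinh=0.982039; start (x,ẋ)=(-0.032100, 0.508600) → end (x,ẋ)=(0.182177, 1.105468)
phase 2: p=0.2688, T=0.688, ωT=2.119178, cosh=4.222210, sinh=4.102079; start (x,ẋ)=(0.182177, 1.105468) → end (x,ẋ)=(1.375277, 3.573023)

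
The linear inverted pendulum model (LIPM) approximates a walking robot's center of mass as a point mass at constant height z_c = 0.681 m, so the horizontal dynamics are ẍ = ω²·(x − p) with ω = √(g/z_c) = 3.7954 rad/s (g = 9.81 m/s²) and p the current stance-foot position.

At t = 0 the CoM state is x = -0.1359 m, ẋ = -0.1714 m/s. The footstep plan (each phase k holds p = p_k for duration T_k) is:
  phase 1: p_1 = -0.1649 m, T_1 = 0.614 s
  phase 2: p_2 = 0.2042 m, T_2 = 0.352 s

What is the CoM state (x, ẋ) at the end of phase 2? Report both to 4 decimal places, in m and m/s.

x = -0.8613, ẋ = -3.6831

phase 1: p=-0.1649, T=0.614, ωT=2.330376, cosh=5.189531, sinh=5.092272; start (x,ẋ)=(-0.135900, -0.171400) → end (x,ẋ)=(-0.244370, -0.328997)
phase 2: p=0.2042, T=0.352, ωT=1.335981, cosh=2.033313, sinh=1.770412; start (x,ẋ)=(-0.244370, -0.328997) → end (x,ẋ)=(-0.861348, -3.683086)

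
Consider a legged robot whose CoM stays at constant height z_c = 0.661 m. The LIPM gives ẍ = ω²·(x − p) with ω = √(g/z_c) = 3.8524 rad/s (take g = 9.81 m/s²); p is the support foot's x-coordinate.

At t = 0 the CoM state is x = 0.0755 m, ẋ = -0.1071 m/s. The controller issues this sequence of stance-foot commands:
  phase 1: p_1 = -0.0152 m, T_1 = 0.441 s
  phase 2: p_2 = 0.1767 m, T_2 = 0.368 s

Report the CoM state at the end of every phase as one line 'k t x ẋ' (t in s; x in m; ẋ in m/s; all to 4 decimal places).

phase 1: p=-0.0152, T=0.441, ωT=1.698908, cosh=2.825429, sinh=2.642546; start (x,ẋ)=(0.075500, -0.107100) → end (x,ẋ)=(0.167601, 0.620736)
phase 2: p=0.1767, T=0.368, ωT=1.417683, cosh=2.184911, sinh=1.942636; start (x,ẋ)=(0.167601, 0.620736) → end (x,ẋ)=(0.469837, 1.288160)

1 0.4410 0.1676 0.6207
2 0.8090 0.4698 1.2882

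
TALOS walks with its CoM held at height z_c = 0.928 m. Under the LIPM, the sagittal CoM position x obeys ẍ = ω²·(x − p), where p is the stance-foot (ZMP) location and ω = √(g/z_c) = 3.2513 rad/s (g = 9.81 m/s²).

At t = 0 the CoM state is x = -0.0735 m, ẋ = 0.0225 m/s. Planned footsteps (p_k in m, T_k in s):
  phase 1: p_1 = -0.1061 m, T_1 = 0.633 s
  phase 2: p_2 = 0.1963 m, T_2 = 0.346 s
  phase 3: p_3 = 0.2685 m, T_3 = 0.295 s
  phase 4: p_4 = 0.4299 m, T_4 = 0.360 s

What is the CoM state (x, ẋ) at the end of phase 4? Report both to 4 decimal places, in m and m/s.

x = -0.0773, ẋ = -1.4208

phase 1: p=-0.1061, T=0.633, ωT=2.058073, cosh=3.979282, sinh=3.851582; start (x,ẋ)=(-0.073500, 0.022500) → end (x,ẋ)=(0.050279, 0.497772)
phase 2: p=0.1963, T=0.346, ωT=1.124950, cosh=1.702365, sinh=1.377697; start (x,ẋ)=(0.050279, 0.497772) → end (x,ẋ)=(0.158643, 0.193316)
phase 3: p=0.2685, T=0.295, ωT=0.959133, cosh=1.496330, sinh=1.113105; start (x,ẋ)=(0.158643, 0.193316) → end (x,ẋ)=(0.170301, -0.108311)
phase 4: p=0.4299, T=0.360, ωT=1.170468, cosh=1.766861, sinh=1.456640; start (x,ẋ)=(0.170301, -0.108311) → end (x,ẋ)=(-0.077301, -1.420825)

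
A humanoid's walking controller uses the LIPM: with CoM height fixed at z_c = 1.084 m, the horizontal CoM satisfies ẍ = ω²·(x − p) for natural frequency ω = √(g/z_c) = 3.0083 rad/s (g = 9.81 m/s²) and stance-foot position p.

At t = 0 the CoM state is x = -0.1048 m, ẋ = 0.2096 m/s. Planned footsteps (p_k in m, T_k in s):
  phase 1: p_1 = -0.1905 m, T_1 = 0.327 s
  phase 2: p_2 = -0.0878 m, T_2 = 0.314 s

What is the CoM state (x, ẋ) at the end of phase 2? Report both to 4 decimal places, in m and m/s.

phase 1: p=-0.1905, T=0.327, ωT=0.983714, cosh=1.524145, sinh=1.150225; start (x,ẋ)=(-0.104800, 0.209600) → end (x,ẋ)=(0.020260, 0.616002)
phase 2: p=-0.0878, T=0.314, ωT=0.944606, cosh=1.480317, sinh=1.091484; start (x,ẋ)=(0.020260, 0.616002) → end (x,ẋ)=(0.295663, 1.266694)

x = 0.2957, ẋ = 1.2667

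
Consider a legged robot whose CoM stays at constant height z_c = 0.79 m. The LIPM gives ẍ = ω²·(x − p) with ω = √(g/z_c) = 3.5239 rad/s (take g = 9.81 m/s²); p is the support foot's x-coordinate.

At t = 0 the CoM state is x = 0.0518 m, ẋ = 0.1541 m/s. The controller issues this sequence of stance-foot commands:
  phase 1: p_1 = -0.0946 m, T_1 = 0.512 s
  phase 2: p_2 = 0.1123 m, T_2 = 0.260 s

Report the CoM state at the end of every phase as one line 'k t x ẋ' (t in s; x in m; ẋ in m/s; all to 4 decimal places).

phase 1: p=-0.0946, T=0.512, ωT=1.804237, cosh=3.119967, sinh=2.955366; start (x,ẋ)=(0.051800, 0.154100) → end (x,ẋ)=(0.491401, 2.005457)
phase 2: p=0.1123, T=0.260, ωT=0.916214, cosh=1.449919, sinh=1.049889; start (x,ẋ)=(0.491401, 2.005457) → end (x,ẋ)=(1.259460, 4.310313)

1 0.5120 0.4914 2.0055
2 0.7720 1.2595 4.3103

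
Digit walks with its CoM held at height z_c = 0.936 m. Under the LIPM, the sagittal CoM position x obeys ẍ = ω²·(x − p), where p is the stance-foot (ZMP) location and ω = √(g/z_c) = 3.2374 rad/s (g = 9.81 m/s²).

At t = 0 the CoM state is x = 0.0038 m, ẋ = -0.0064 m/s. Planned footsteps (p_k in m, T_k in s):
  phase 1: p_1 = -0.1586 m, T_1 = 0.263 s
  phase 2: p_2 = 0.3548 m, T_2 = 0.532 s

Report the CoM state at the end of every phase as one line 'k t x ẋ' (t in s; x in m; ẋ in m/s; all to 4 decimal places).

1 0.2630 0.0644 0.4949
2 0.7950 -0.0697 -1.1179

phase 1: p=-0.1586, T=0.263, ωT=0.851436, cosh=1.384905, sinh=0.958104; start (x,ẋ)=(0.003800, -0.006400) → end (x,ẋ)=(0.064415, 0.494863)
phase 2: p=0.3548, T=0.532, ωT=1.722297, cosh=2.888013, sinh=2.709357; start (x,ẋ)=(0.064415, 0.494863) → end (x,ẋ)=(-0.069689, -1.117878)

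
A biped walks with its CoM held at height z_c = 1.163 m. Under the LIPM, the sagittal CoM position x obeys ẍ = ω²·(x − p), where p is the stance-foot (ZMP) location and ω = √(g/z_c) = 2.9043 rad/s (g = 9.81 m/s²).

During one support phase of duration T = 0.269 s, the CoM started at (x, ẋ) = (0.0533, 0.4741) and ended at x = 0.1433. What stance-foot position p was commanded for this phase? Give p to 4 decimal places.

ωT = 2.9043·0.269 = 0.781257; cosh(ωT) = 1.321023, sinh(ωT) = 0.863193
x(T) = p + (x₀−p)·cosh(ωT) + (ẋ₀/ω)·sinh(ωT) ⇒ p·(1 − cosh) = x(T) − x₀·cosh − (ẋ₀/ω)·sinh
numerator   = 0.1433 − (0.0533)·1.321023 − (0.4741/2.9043)·0.863193 = -0.068019
denominator = 1 − 1.321023 = -0.321023
p = -0.068019 / -0.321023 = 0.2119

p = 0.2119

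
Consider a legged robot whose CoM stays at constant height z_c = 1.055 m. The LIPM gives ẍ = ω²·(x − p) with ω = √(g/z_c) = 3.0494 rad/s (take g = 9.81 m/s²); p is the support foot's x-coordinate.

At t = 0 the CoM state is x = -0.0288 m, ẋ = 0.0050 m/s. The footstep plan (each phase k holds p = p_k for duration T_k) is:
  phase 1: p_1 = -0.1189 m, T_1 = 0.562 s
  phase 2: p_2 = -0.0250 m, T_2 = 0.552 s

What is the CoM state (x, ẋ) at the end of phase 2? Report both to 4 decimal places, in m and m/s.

x = 1.0854, ẋ = 3.4302

phase 1: p=-0.1189, T=0.562, ωT=1.713763, cosh=2.864996, sinh=2.684809; start (x,ẋ)=(-0.028800, 0.005000) → end (x,ẋ)=(0.143638, 0.751979)
phase 2: p=-0.0250, T=0.552, ωT=1.683269, cosh=2.784445, sinh=2.598679; start (x,ẋ)=(0.143638, 0.751979) → end (x,ẋ)=(1.085396, 3.430203)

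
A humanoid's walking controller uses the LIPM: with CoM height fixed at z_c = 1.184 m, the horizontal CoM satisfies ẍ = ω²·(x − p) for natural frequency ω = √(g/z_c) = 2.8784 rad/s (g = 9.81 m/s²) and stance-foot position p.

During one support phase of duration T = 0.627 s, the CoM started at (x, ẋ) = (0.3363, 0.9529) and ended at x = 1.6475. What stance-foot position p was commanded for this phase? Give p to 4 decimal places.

ωT = 2.8784·0.627 = 1.804757; cosh(ωT) = 3.121504, sinh(ωT) = 2.956989
x(T) = p + (x₀−p)·cosh(ωT) + (ẋ₀/ω)·sinh(ωT) ⇒ p·(1 − cosh) = x(T) − x₀·cosh − (ẋ₀/ω)·sinh
numerator   = 1.6475 − (0.3363)·3.121504 − (0.9529/2.8784)·2.956989 = -0.381179
denominator = 1 − 3.121504 = -2.121504
p = -0.381179 / -2.121504 = 0.1797

p = 0.1797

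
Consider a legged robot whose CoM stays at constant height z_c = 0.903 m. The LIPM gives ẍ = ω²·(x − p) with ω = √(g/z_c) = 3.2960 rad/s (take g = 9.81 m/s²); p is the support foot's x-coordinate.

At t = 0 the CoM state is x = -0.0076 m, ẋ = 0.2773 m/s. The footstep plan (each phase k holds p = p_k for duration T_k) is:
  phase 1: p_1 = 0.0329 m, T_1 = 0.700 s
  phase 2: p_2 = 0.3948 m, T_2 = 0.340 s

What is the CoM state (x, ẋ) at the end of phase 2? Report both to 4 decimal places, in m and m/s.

x = 0.4510, ẋ = 0.5875

phase 1: p=0.0329, T=0.700, ωT=2.307200, cosh=5.072898, sinh=4.973358; start (x,ẋ)=(-0.007600, 0.277300) → end (x,ẋ)=(0.245868, 0.742831)
phase 2: p=0.3948, T=0.340, ωT=1.120640, cosh=1.696444, sinh=1.370373; start (x,ẋ)=(0.245868, 0.742831) → end (x,ẋ)=(0.450990, 0.587481)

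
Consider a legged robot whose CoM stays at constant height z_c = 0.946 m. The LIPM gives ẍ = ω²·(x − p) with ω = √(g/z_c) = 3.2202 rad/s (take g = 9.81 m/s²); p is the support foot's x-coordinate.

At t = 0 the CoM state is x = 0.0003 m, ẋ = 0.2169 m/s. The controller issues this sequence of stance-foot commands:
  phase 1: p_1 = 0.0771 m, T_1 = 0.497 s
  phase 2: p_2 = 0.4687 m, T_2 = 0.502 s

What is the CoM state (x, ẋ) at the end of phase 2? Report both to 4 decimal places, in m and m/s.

phase 1: p=0.0771, T=0.497, ωT=1.600439, cosh=2.578509, sinh=2.376701; start (x,ẋ)=(0.000300, 0.216900) → end (x,ẋ)=(0.039156, -0.028507)
phase 2: p=0.4687, T=0.502, ωT=1.616540, cosh=2.617112, sinh=2.418527; start (x,ẋ)=(0.039156, -0.028507) → end (x,ẋ)=(-0.676875, -3.419956)

x = -0.6769, ẋ = -3.4200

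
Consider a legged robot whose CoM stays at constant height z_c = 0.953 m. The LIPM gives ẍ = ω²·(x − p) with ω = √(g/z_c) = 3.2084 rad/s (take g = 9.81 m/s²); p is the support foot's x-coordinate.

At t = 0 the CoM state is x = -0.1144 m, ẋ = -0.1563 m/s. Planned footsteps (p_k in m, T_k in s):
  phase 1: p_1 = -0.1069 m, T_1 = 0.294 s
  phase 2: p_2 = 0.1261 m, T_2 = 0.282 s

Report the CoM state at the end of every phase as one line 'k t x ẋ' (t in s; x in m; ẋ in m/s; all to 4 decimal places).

1 0.2940 -0.1711 -0.2574
2 0.5760 -0.3841 -1.3553

phase 1: p=-0.1069, T=0.294, ωT=0.943270, cosh=1.478859, sinh=1.089506; start (x,ẋ)=(-0.114400, -0.156300) → end (x,ẋ)=(-0.171068, -0.257362)
phase 2: p=0.1261, T=0.282, ωT=0.904769, cosh=1.437998, sinh=1.033363; start (x,ẋ)=(-0.171068, -0.257362) → end (x,ẋ)=(-0.384118, -1.355328)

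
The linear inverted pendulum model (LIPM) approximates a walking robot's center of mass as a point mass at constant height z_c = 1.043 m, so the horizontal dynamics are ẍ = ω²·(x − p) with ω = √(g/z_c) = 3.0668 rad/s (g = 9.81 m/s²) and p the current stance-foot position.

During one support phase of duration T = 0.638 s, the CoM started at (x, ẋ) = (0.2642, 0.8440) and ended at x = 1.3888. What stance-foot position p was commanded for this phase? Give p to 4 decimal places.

p = 0.1988

ωT = 3.0668·0.638 = 1.956618; cosh(ωT) = 3.608348, sinh(ωT) = 3.467012
x(T) = p + (x₀−p)·cosh(ωT) + (ẋ₀/ω)·sinh(ωT) ⇒ p·(1 − cosh) = x(T) − x₀·cosh − (ẋ₀/ω)·sinh
numerator   = 1.3888 − (0.2642)·3.608348 − (0.8440/3.0668)·3.467012 = -0.518666
denominator = 1 − 3.608348 = -2.608348
p = -0.518666 / -2.608348 = 0.1988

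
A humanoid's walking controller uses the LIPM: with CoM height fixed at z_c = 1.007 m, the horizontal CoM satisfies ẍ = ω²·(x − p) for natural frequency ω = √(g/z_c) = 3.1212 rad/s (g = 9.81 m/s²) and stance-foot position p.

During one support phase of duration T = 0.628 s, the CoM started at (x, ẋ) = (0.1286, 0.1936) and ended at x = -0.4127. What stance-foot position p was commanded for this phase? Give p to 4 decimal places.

ωT = 3.1212·0.628 = 1.960114; cosh(ωT) = 3.620488, sinh(ωT) = 3.479646
x(T) = p + (x₀−p)·cosh(ωT) + (ẋ₀/ω)·sinh(ωT) ⇒ p·(1 − cosh) = x(T) − x₀·cosh − (ẋ₀/ω)·sinh
numerator   = -0.4127 − (0.1286)·3.620488 − (0.1936/3.1212)·3.479646 = -1.094128
denominator = 1 − 3.620488 = -2.620488
p = -1.094128 / -2.620488 = 0.4175

p = 0.4175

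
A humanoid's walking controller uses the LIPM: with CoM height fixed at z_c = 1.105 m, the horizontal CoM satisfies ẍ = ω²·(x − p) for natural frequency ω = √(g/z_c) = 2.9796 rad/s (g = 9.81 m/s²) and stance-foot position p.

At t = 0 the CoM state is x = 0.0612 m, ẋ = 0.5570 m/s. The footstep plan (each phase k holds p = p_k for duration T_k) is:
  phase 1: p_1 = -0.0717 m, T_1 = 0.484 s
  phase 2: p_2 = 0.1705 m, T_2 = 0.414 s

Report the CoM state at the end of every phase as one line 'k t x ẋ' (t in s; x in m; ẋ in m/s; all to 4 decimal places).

1 0.4840 0.5983 2.0345
2 0.8980 2.0400 5.7915

phase 1: p=-0.0717, T=0.484, ωT=1.442126, cosh=2.233052, sinh=1.996628; start (x,ẋ)=(0.061200, 0.557000) → end (x,ẋ)=(0.598318, 2.034453)
phase 2: p=0.1705, T=0.414, ωT=1.233554, cosh=1.862334, sinh=1.571078; start (x,ẋ)=(0.598318, 2.034453) → end (x,ẋ)=(2.039962, 5.791524)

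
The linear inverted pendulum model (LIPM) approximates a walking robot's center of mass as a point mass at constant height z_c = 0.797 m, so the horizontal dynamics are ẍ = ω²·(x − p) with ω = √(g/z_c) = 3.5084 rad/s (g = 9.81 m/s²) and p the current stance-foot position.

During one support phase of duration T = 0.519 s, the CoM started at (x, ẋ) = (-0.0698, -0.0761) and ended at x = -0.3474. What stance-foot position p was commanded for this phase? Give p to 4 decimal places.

p = 0.0281

ωT = 3.5084·0.519 = 1.820860; cosh(ωT) = 3.169526, sinh(ωT) = 3.007640
x(T) = p + (x₀−p)·cosh(ωT) + (ẋ₀/ω)·sinh(ωT) ⇒ p·(1 − cosh) = x(T) − x₀·cosh − (ẋ₀/ω)·sinh
numerator   = -0.3474 − (-0.0698)·3.169526 − (-0.0761/3.5084)·3.007640 = -0.060929
denominator = 1 − 3.169526 = -2.169526
p = -0.060929 / -2.169526 = 0.0281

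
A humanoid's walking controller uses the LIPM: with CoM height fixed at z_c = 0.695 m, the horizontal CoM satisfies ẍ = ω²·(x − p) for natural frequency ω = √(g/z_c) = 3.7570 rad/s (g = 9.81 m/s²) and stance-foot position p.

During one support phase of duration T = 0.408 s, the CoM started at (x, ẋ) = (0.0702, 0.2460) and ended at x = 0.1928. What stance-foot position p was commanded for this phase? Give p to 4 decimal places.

ωT = 3.7570·0.408 = 1.532856; cosh(ωT) = 2.423652, sinh(ωT) = 2.207734
x(T) = p + (x₀−p)·cosh(ωT) + (ẋ₀/ω)·sinh(ωT) ⇒ p·(1 − cosh) = x(T) − x₀·cosh − (ẋ₀/ω)·sinh
numerator   = 0.1928 − (0.0702)·2.423652 − (0.2460/3.7570)·2.207734 = -0.121898
denominator = 1 − 2.423652 = -1.423652
p = -0.121898 / -1.423652 = 0.0856

p = 0.0856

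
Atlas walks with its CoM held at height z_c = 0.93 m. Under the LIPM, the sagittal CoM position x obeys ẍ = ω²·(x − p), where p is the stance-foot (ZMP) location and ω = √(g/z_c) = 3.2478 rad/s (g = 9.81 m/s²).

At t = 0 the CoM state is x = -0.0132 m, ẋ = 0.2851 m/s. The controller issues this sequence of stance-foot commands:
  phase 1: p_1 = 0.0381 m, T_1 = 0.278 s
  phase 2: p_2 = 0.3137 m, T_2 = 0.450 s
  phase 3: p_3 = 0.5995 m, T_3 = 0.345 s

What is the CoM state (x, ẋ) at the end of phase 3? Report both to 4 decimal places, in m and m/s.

x = -1.1250, ẋ = -5.2167

phase 1: p=0.0381, T=0.278, ωT=0.902888, cosh=1.436057, sinh=1.030660; start (x,ẋ)=(-0.013200, 0.285100) → end (x,ẋ)=(0.054904, 0.237699)
phase 2: p=0.3137, T=0.450, ωT=1.461510, cosh=2.272176, sinh=2.040290; start (x,ẋ)=(0.054904, 0.237699) → end (x,ẋ)=(-0.125005, -1.174804)
phase 3: p=0.5995, T=0.345, ωT=1.120491, cosh=1.696240, sinh=1.370120; start (x,ẋ)=(-0.125005, -1.174804) → end (x,ẋ)=(-1.125038, -5.216707)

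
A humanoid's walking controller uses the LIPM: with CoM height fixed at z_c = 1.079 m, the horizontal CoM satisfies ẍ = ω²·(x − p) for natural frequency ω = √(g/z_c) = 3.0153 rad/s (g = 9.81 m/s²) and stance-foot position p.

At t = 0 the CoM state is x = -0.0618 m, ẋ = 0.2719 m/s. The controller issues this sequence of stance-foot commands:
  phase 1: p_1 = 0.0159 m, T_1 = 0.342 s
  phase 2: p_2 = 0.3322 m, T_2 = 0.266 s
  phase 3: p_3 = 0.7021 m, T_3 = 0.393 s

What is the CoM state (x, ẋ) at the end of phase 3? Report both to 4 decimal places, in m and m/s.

phase 1: p=0.0159, T=0.342, ωT=1.031233, cosh=1.580544, sinh=1.223977; start (x,ẋ)=(-0.061800, 0.271900) → end (x,ẋ)=(0.003462, 0.142986)
phase 2: p=0.3322, T=0.266, ωT=0.802070, cosh=1.339276, sinh=0.890876; start (x,ẋ)=(0.003462, 0.142986) → end (x,ẋ)=(-0.065826, -0.691578)
phase 3: p=0.7021, T=0.393, ωT=1.185013, cosh=1.788236, sinh=1.482493; start (x,ẋ)=(-0.065826, -0.691578) → end (x,ẋ)=(-1.011151, -4.669456)

x = -1.0112, ẋ = -4.6695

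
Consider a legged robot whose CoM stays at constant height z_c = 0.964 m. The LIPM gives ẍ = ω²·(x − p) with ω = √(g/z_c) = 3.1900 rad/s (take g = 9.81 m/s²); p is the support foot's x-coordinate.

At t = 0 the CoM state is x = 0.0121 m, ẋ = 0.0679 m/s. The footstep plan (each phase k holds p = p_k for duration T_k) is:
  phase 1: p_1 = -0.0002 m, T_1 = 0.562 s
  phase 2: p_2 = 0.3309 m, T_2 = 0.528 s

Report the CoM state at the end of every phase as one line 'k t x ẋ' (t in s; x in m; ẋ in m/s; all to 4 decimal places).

1 0.5620 0.0999 0.3241
2 1.0900 -0.0486 -1.0136

phase 1: p=-0.0002, T=0.562, ωT=1.792780, cosh=3.086311, sinh=2.919815; start (x,ẋ)=(0.012100, 0.067900) → end (x,ẋ)=(0.099911, 0.324125)
phase 2: p=0.3309, T=0.528, ωT=1.684320, cosh=2.787178, sinh=2.601607; start (x,ẋ)=(0.099911, 0.324125) → end (x,ẋ)=(-0.048568, -1.013615)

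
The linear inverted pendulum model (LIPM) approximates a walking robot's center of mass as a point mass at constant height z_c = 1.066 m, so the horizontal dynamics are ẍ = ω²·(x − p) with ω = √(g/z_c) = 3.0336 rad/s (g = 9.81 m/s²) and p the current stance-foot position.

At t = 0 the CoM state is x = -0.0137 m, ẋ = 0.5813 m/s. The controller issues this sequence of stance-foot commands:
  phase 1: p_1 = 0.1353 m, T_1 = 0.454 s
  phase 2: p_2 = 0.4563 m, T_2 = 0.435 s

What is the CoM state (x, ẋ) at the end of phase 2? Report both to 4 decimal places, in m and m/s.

phase 1: p=0.1353, T=0.454, ωT=1.377254, cosh=2.108137, sinh=1.855866; start (x,ẋ)=(-0.013700, 0.581300) → end (x,ẋ)=(0.176810, 0.386596)
phase 2: p=0.4563, T=0.435, ωT=1.319616, cosh=2.004611, sinh=1.737373; start (x,ẋ)=(0.176810, 0.386596) → end (x,ẋ)=(0.117438, -0.698077)

x = 0.1174, ẋ = -0.6981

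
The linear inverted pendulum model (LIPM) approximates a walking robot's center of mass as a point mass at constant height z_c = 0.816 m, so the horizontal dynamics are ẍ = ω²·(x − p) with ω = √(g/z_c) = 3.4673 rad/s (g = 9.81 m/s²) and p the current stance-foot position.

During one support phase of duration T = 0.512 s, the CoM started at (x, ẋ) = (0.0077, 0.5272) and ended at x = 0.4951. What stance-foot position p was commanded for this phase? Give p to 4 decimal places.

ωT = 3.4673·0.512 = 1.775258; cosh(ωT) = 3.035621, sinh(ωT) = 2.866181
x(T) = p + (x₀−p)·cosh(ωT) + (ẋ₀/ω)·sinh(ωT) ⇒ p·(1 − cosh) = x(T) − x₀·cosh − (ẋ₀/ω)·sinh
numerator   = 0.4951 − (0.0077)·3.035621 − (0.5272/3.4673)·2.866181 = 0.035925
denominator = 1 − 3.035621 = -2.035621
p = 0.035925 / -2.035621 = -0.0176

p = -0.0176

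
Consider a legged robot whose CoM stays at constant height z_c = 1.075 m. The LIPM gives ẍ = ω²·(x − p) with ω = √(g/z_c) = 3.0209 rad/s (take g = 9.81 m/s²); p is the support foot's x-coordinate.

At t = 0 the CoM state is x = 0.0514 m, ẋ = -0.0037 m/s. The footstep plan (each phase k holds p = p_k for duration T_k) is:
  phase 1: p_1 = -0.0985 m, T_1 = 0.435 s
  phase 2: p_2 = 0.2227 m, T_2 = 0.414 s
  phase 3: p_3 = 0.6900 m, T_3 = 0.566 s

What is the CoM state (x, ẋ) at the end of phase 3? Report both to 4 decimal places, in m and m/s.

phase 1: p=-0.0985, T=0.435, ωT=1.314091, cosh=1.995043, sinh=1.726325; start (x,ẋ)=(0.051400, -0.003700) → end (x,ẋ)=(0.198443, 0.774355)
phase 2: p=0.2227, T=0.414, ωT=1.250653, cosh=1.889470, sinh=1.603152; start (x,ẋ)=(0.198443, 0.774355) → end (x,ẋ)=(0.587806, 1.345643)
phase 3: p=0.6900, T=0.566, ωT=1.709829, cosh=2.854457, sinh=2.673561; start (x,ẋ)=(0.587806, 1.345643) → end (x,ẋ)=(1.589216, 3.015709)

x = 1.5892, ẋ = 3.0157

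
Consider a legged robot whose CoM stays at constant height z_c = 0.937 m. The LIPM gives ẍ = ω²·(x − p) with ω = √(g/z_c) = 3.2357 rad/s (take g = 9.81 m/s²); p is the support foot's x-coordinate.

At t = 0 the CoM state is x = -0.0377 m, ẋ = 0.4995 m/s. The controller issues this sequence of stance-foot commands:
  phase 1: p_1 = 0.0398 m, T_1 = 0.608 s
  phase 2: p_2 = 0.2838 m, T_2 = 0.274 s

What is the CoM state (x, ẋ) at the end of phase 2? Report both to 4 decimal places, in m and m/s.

phase 1: p=0.0398, T=0.608, ωT=1.967306, cosh=3.645607, sinh=3.505774; start (x,ẋ)=(-0.037700, 0.499500) → end (x,ẋ)=(0.298457, 0.941849)
phase 2: p=0.2838, T=0.274, ωT=0.886582, cosh=1.419441, sinh=1.007379; start (x,ẋ)=(0.298457, 0.941849) → end (x,ẋ)=(0.597834, 1.384676)

x = 0.5978, ẋ = 1.3847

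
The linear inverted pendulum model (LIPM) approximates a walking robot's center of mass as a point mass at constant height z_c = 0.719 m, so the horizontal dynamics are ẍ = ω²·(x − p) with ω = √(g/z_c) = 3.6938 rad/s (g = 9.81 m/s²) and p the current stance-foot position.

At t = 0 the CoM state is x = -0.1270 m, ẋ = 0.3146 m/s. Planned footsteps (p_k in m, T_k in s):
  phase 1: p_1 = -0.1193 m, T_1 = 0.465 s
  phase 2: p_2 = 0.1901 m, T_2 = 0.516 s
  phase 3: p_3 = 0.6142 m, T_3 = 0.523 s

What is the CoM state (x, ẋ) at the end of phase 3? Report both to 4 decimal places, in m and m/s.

x = 1.9530, ẋ = 5.1982

phase 1: p=-0.1193, T=0.465, ωT=1.717617, cosh=2.875365, sinh=2.695872; start (x,ẋ)=(-0.127000, 0.314600) → end (x,ẋ)=(0.088166, 0.827913)
phase 2: p=0.1901, T=0.516, ωT=1.906001, cosh=3.437405, sinh=3.288731; start (x,ẋ)=(0.088166, 0.827913) → end (x,ẋ)=(0.576835, 1.607592)
phase 3: p=0.6142, T=0.523, ωT=1.931857, cosh=3.523599, sinh=3.378720; start (x,ẋ)=(0.576835, 1.607592) → end (x,ẋ)=(1.953007, 5.198187)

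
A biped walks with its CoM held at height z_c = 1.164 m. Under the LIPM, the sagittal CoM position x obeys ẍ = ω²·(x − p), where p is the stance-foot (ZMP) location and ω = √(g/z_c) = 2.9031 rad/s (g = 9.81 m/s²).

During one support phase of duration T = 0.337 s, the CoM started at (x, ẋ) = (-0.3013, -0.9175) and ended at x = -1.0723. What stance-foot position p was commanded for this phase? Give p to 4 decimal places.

ωT = 2.9031·0.337 = 0.978345; cosh(ωT) = 1.517991, sinh(ωT) = 1.142058
x(T) = p + (x₀−p)·cosh(ωT) + (ẋ₀/ω)·sinh(ωT) ⇒ p·(1 − cosh) = x(T) − x₀·cosh − (ẋ₀/ω)·sinh
numerator   = -1.0723 − (-0.3013)·1.517991 − (-0.9175/2.9031)·1.142058 = -0.253991
denominator = 1 − 1.517991 = -0.517991
p = -0.253991 / -0.517991 = 0.4903

p = 0.4903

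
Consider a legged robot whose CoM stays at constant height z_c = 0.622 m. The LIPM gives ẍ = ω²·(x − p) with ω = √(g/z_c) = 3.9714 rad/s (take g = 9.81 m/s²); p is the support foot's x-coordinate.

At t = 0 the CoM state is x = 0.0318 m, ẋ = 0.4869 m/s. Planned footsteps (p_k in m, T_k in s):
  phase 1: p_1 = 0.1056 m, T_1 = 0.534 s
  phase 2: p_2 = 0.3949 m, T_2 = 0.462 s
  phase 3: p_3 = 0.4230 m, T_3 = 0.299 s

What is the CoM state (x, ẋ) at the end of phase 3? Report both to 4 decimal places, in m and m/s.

x = 1.5723, ẋ = 4.6588

phase 1: p=0.1056, T=0.534, ωT=2.120728, cosh=4.228573, sinh=4.108629; start (x,ẋ)=(0.031800, 0.486900) → end (x,ẋ)=(0.297256, 0.854697)
phase 2: p=0.3949, T=0.462, ωT=1.834787, cosh=3.211723, sinh=3.052076; start (x,ẋ)=(0.297256, 0.854697) → end (x,ẋ)=(0.738140, 1.561503)
phase 3: p=0.4230, T=0.299, ωT=1.187449, cosh=1.791852, sinh=1.486853; start (x,ẋ)=(0.738140, 1.561503) → end (x,ẋ)=(1.572296, 4.658850)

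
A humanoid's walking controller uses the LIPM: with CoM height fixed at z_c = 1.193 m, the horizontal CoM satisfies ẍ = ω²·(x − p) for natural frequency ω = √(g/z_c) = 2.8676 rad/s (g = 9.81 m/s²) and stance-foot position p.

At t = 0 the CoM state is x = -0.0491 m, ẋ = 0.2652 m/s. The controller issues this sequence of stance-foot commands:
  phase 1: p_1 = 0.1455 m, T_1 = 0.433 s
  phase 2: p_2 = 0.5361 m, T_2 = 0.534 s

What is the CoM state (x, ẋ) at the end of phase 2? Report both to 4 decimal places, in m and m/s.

x = -1.2355, ẋ = -4.7865

phase 1: p=0.1455, T=0.433, ωT=1.241671, cosh=1.875147, sinh=1.586245; start (x,ẋ)=(-0.049100, 0.265200) → end (x,ẋ)=(-0.072705, -0.387892)
phase 2: p=0.5361, T=0.534, ωT=1.531298, cosh=2.420216, sinh=2.203961; start (x,ẋ)=(-0.072705, -0.387892) → end (x,ẋ)=(-1.235463, -4.786478)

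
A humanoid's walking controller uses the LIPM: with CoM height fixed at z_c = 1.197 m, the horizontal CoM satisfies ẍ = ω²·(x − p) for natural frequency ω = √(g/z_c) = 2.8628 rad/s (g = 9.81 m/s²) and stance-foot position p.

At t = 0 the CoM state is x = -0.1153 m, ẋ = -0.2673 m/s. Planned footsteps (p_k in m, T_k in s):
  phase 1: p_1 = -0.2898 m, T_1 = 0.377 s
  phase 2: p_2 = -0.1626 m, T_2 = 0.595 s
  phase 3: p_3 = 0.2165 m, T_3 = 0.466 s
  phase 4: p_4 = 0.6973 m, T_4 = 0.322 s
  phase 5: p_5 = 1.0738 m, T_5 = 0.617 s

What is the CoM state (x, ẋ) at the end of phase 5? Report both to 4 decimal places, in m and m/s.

phase 1: p=-0.2898, T=0.377, ωT=1.079276, cosh=1.641194, sinh=1.301353; start (x,ẋ)=(-0.115300, -0.267300) → end (x,ẋ)=(-0.124919, 0.211411)
phase 2: p=-0.1626, T=0.595, ωT=1.703366, cosh=2.837237, sinh=2.655167; start (x,ẋ)=(-0.124919, 0.211411) → end (x,ẋ)=(0.140387, 0.886243)
phase 3: p=0.2165, T=0.466, ωT=1.334065, cosh=2.029924, sinh=1.766520; start (x,ẋ)=(0.140387, 0.886243) → end (x,ẋ)=(0.608862, 1.414090)
phase 4: p=0.6973, T=0.322, ωT=0.921822, cosh=1.455830, sinh=1.058036; start (x,ẋ)=(0.608862, 1.414090) → end (x,ẋ)=(1.091170, 1.790801)
phase 5: p=1.0738, T=0.617, ωT=1.766348, cosh=3.010203, sinh=2.839247; start (x,ẋ)=(1.091170, 1.790801) → end (x,ẋ)=(2.902155, 5.531862)

x = 2.9022, ẋ = 5.5319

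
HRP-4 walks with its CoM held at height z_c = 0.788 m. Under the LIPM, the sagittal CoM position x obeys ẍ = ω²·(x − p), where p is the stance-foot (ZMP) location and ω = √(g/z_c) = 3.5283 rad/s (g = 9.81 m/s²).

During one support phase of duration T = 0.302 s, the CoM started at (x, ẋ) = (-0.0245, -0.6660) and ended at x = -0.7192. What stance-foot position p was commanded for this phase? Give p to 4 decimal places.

ωT = 3.5283·0.302 = 1.065547; cosh(ωT) = 1.623482, sinh(ωT) = 1.278943
x(T) = p + (x₀−p)·cosh(ωT) + (ẋ₀/ω)·sinh(ωT) ⇒ p·(1 − cosh) = x(T) − x₀·cosh − (ẋ₀/ω)·sinh
numerator   = -0.7192 − (-0.0245)·1.623482 − (-0.6660/3.5283)·1.278943 = -0.438012
denominator = 1 − 1.623482 = -0.623482
p = -0.438012 / -0.623482 = 0.7025

p = 0.7025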